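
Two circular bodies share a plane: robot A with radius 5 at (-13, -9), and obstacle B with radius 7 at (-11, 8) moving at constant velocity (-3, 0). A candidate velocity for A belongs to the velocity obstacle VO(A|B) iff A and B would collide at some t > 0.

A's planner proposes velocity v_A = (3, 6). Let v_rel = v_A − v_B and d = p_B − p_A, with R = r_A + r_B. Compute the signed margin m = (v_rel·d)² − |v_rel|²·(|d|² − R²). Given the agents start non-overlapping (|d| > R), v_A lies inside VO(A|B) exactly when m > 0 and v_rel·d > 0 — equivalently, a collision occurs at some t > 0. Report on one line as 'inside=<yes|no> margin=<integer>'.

d = (2, 17),  |d|² = 293;  R = 5+7 = 12,  c = 293−12² = 149
v_rel = (6, 6),  |v_rel|² = 72;  v_rel·d = (6)·(2) + (6)·(17) = 114
72·t² − 228·t + 149 = 0  ⇒  m = 114² − 72·149 = 2268
m = 2268 > 0,  v_rel·d = 114 > 0  ⇒  inside

inside=yes margin=2268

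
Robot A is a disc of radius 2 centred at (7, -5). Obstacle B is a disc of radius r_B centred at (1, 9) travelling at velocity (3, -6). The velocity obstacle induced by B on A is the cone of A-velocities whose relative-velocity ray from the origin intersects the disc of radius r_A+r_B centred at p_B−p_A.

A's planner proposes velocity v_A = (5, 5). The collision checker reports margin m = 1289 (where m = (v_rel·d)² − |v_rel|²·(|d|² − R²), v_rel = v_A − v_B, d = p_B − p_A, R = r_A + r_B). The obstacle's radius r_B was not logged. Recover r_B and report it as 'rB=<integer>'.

m = 1289
d = (-6, 14);  v_rel = (2, 11),  |v_rel|² = 125
v_rel×d = (2)·(14) − (11)·(-6) = 94
since m = R²·125 − 94²:  R² = (8836 + 1289) / 125 = 81
R = √81 = 9  ⇒  r_B = 9 − 2 = 7

rB=7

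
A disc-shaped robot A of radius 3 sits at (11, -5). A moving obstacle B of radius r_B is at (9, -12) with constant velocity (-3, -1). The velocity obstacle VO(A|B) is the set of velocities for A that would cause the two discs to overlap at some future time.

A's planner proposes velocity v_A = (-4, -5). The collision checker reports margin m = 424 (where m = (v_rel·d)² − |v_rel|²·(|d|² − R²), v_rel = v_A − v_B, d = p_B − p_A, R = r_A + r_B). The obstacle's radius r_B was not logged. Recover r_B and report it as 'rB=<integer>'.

m = 424
d = (-2, -7);  v_rel = (-1, -4),  |v_rel|² = 17
v_rel×d = (-1)·(-7) − (-4)·(-2) = -1
since m = R²·17 − (-1)²:  R² = (1 + 424) / 17 = 25
R = √25 = 5  ⇒  r_B = 5 − 3 = 2

rB=2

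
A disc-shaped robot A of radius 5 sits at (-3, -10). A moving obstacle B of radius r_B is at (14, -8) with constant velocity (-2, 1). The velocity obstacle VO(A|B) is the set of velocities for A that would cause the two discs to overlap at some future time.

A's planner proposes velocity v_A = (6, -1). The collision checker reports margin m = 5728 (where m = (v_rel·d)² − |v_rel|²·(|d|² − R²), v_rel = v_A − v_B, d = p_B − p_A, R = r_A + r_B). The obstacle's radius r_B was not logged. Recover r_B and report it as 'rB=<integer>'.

m = 5728
d = (17, 2);  v_rel = (8, -2),  |v_rel|² = 68
v_rel×d = (8)·(2) − (-2)·(17) = 50
since m = R²·68 − 50²:  R² = (2500 + 5728) / 68 = 121
R = √121 = 11  ⇒  r_B = 11 − 5 = 6

rB=6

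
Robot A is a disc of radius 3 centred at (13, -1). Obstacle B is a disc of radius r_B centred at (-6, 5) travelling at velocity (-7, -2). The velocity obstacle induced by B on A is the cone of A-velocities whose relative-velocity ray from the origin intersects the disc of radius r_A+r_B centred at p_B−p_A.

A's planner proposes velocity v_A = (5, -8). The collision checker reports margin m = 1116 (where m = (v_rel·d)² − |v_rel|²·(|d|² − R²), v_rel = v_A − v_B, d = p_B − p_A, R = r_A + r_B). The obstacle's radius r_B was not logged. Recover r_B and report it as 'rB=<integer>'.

m = 1116
d = (-19, 6);  v_rel = (12, -6),  |v_rel|² = 180
v_rel×d = (12)·(6) − (-6)·(-19) = -42
since m = R²·180 − (-42)²:  R² = (1764 + 1116) / 180 = 16
R = √16 = 4  ⇒  r_B = 4 − 3 = 1

rB=1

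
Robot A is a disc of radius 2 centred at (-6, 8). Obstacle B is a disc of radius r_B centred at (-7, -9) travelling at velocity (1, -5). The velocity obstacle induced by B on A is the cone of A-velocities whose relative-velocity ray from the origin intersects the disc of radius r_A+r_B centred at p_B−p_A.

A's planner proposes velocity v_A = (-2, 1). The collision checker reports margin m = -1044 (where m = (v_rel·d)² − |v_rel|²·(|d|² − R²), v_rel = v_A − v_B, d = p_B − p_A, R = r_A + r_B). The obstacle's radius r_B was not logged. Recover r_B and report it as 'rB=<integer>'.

m = -1044
d = (-1, -17);  v_rel = (-3, 6),  |v_rel|² = 45
v_rel×d = (-3)·(-17) − (6)·(-1) = 57
since m = R²·45 − 57²:  R² = (3249 + -1044) / 45 = 49
R = √49 = 7  ⇒  r_B = 7 − 2 = 5

rB=5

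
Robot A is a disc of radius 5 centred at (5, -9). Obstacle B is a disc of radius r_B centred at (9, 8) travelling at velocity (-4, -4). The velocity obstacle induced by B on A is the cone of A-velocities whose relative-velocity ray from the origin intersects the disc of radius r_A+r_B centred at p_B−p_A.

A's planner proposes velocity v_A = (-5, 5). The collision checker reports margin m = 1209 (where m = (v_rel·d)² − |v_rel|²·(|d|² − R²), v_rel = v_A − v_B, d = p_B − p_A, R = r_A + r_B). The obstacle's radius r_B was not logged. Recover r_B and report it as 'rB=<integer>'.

m = 1209
d = (4, 17);  v_rel = (-1, 9),  |v_rel|² = 82
v_rel×d = (-1)·(17) − (9)·(4) = -53
since m = R²·82 − (-53)²:  R² = (2809 + 1209) / 82 = 49
R = √49 = 7  ⇒  r_B = 7 − 5 = 2

rB=2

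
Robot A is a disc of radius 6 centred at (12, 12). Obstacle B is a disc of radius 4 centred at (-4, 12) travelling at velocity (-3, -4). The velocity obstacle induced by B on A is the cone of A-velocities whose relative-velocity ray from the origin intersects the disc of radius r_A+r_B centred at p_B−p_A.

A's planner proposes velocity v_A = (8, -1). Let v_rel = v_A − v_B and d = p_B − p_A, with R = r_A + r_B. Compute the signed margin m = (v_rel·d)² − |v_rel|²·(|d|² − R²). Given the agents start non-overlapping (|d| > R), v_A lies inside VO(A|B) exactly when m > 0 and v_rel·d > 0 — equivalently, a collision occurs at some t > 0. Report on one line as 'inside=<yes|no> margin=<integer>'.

d = (-16, 0),  |d|² = 256;  R = 6+4 = 10,  c = 256−10² = 156
v_rel = (11, 3),  |v_rel|² = 130;  v_rel·d = (11)·(-16) + (3)·(0) = -176
130·t² + 352·t + 156 = 0  ⇒  m = (-176)² − 130·156 = 10696
m = 10696 > 0,  v_rel·d = -176 < 0  ⇒  outside

inside=no margin=10696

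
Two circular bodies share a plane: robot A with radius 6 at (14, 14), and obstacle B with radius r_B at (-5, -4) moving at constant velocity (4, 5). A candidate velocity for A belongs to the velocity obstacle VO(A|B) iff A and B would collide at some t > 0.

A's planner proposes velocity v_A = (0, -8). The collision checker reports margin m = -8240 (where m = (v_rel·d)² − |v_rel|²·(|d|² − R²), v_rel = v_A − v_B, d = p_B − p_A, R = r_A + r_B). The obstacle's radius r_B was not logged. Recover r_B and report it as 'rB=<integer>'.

m = -8240
d = (-19, -18);  v_rel = (-4, -13),  |v_rel|² = 185
v_rel×d = (-4)·(-18) − (-13)·(-19) = -175
since m = R²·185 − (-175)²:  R² = (30625 + -8240) / 185 = 121
R = √121 = 11  ⇒  r_B = 11 − 6 = 5

rB=5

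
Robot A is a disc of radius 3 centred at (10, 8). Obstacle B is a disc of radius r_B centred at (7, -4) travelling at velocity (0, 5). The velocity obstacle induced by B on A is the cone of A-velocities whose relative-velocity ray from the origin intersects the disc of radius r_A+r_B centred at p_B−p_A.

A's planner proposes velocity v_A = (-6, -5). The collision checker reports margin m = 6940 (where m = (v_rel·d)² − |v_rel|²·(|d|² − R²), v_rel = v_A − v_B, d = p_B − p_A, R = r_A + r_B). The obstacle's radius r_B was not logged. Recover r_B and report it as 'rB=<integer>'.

m = 6940
d = (-3, -12);  v_rel = (-6, -10),  |v_rel|² = 136
v_rel×d = (-6)·(-12) − (-10)·(-3) = 42
since m = R²·136 − 42²:  R² = (1764 + 6940) / 136 = 64
R = √64 = 8  ⇒  r_B = 8 − 3 = 5

rB=5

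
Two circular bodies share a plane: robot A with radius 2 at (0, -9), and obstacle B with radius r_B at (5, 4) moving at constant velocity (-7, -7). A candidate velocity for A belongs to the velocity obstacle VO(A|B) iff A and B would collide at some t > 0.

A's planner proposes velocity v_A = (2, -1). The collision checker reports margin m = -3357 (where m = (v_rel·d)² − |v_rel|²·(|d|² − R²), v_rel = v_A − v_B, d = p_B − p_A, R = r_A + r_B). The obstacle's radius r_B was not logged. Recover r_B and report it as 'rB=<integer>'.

m = -3357
d = (5, 13);  v_rel = (9, 6),  |v_rel|² = 117
v_rel×d = (9)·(13) − (6)·(5) = 87
since m = R²·117 − 87²:  R² = (7569 + -3357) / 117 = 36
R = √36 = 6  ⇒  r_B = 6 − 2 = 4

rB=4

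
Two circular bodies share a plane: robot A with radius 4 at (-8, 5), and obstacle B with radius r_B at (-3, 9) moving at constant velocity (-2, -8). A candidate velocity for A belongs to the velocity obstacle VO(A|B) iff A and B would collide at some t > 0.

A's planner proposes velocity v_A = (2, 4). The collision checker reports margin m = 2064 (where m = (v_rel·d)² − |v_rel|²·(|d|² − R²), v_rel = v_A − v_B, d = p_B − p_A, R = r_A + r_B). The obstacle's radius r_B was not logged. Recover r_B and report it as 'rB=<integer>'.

m = 2064
d = (5, 4);  v_rel = (4, 12),  |v_rel|² = 160
v_rel×d = (4)·(4) − (12)·(5) = -44
since m = R²·160 − (-44)²:  R² = (1936 + 2064) / 160 = 25
R = √25 = 5  ⇒  r_B = 5 − 4 = 1

rB=1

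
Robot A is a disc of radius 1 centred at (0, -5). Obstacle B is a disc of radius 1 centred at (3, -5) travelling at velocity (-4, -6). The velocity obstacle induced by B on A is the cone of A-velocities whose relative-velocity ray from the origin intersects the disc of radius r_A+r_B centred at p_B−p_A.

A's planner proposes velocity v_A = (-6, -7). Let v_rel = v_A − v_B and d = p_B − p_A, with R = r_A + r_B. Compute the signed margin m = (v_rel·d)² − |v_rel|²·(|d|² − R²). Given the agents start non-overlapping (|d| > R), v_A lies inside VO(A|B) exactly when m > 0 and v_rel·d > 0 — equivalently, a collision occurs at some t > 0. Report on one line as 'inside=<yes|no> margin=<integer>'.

d = (3, 0),  |d|² = 9;  R = 1+1 = 2,  c = 9−2² = 5
v_rel = (-2, -1),  |v_rel|² = 5;  v_rel·d = (-2)·(3) + (-1)·(0) = -6
5·t² + 12·t + 5 = 0  ⇒  m = (-6)² − 5·5 = 11
m = 11 > 0,  v_rel·d = -6 < 0  ⇒  outside

inside=no margin=11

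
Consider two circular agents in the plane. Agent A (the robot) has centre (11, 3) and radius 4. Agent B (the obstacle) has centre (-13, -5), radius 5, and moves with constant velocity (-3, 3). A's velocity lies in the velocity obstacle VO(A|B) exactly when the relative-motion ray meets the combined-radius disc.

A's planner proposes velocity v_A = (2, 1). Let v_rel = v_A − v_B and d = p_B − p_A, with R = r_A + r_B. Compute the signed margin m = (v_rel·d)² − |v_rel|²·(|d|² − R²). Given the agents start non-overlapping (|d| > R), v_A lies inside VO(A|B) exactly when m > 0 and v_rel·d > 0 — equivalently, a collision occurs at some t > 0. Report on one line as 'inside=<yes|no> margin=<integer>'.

d = (-24, -8),  |d|² = 640;  R = 4+5 = 9,  c = 640−9² = 559
v_rel = (5, -2),  |v_rel|² = 29;  v_rel·d = (5)·(-24) + (-2)·(-8) = -104
29·t² + 208·t + 559 = 0  ⇒  m = (-104)² − 29·559 = -5395
m = -5395 < 0,  v_rel·d = -104 < 0  ⇒  outside

inside=no margin=-5395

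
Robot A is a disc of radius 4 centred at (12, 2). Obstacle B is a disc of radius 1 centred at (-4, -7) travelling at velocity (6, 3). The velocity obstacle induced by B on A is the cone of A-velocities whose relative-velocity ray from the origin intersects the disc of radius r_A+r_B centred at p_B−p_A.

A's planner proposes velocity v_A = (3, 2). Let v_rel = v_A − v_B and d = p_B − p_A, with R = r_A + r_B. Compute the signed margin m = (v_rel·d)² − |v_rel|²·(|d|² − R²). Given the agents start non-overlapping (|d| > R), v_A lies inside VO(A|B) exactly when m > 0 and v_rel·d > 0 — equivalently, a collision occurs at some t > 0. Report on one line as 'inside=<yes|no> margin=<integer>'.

d = (-16, -9),  |d|² = 337;  R = 4+1 = 5,  c = 337−5² = 312
v_rel = (-3, -1),  |v_rel|² = 10;  v_rel·d = (-3)·(-16) + (-1)·(-9) = 57
10·t² − 114·t + 312 = 0  ⇒  m = 57² − 10·312 = 129
m = 129 > 0,  v_rel·d = 57 > 0  ⇒  inside

inside=yes margin=129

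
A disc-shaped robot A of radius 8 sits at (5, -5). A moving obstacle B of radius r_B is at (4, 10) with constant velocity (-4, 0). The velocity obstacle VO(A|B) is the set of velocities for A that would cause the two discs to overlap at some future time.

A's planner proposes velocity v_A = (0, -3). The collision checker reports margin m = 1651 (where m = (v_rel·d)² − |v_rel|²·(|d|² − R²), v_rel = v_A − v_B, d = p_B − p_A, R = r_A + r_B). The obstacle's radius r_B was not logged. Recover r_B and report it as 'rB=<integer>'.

m = 1651
d = (-1, 15);  v_rel = (4, -3),  |v_rel|² = 25
v_rel×d = (4)·(15) − (-3)·(-1) = 57
since m = R²·25 − 57²:  R² = (3249 + 1651) / 25 = 196
R = √196 = 14  ⇒  r_B = 14 − 8 = 6

rB=6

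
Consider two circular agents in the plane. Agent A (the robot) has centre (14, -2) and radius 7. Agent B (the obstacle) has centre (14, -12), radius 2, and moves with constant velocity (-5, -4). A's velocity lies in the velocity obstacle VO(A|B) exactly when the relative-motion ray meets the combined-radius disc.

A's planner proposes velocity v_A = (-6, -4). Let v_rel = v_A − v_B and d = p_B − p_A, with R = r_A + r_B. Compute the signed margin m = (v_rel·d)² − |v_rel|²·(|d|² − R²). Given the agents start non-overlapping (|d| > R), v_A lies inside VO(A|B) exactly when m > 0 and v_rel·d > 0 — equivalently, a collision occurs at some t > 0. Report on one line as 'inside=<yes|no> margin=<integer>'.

d = (0, -10),  |d|² = 100;  R = 7+2 = 9,  c = 100−9² = 19
v_rel = (-1, 0),  |v_rel|² = 1;  v_rel·d = (-1)·(0) + (0)·(-10) = 0
1·t² − 0·t + 19 = 0  ⇒  m = 0² − 1·19 = -19
m = -19 < 0,  v_rel·d = 0 = 0  ⇒  outside

inside=no margin=-19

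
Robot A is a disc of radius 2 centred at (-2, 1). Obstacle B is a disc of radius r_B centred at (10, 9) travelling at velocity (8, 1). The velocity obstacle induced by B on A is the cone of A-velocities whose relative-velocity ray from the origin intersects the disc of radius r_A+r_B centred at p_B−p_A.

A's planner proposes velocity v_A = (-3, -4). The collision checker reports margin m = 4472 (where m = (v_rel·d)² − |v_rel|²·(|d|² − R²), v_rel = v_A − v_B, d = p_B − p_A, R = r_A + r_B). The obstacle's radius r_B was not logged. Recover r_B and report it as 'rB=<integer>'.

m = 4472
d = (12, 8);  v_rel = (-11, -5),  |v_rel|² = 146
v_rel×d = (-11)·(8) − (-5)·(12) = -28
since m = R²·146 − (-28)²:  R² = (784 + 4472) / 146 = 36
R = √36 = 6  ⇒  r_B = 6 − 2 = 4

rB=4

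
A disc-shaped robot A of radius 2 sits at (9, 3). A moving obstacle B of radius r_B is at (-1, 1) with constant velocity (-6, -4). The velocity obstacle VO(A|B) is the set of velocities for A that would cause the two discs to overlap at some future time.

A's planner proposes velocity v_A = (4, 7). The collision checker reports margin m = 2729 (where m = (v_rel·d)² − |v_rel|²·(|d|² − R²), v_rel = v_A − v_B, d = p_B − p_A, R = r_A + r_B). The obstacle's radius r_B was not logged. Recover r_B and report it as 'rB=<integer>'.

m = 2729
d = (-10, -2);  v_rel = (10, 11),  |v_rel|² = 221
v_rel×d = (10)·(-2) − (11)·(-10) = 90
since m = R²·221 − 90²:  R² = (8100 + 2729) / 221 = 49
R = √49 = 7  ⇒  r_B = 7 − 2 = 5

rB=5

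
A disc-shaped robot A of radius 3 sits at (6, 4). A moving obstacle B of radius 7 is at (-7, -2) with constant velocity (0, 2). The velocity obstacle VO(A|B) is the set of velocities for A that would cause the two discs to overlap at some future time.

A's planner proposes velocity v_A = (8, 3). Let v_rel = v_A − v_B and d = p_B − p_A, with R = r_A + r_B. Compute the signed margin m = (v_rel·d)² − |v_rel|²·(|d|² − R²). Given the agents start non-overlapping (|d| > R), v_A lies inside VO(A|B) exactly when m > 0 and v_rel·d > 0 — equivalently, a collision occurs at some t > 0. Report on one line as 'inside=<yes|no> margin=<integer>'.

d = (-13, -6),  |d|² = 205;  R = 3+7 = 10,  c = 205−10² = 105
v_rel = (8, 1),  |v_rel|² = 65;  v_rel·d = (8)·(-13) + (1)·(-6) = -110
65·t² + 220·t + 105 = 0  ⇒  m = (-110)² − 65·105 = 5275
m = 5275 > 0,  v_rel·d = -110 < 0  ⇒  outside

inside=no margin=5275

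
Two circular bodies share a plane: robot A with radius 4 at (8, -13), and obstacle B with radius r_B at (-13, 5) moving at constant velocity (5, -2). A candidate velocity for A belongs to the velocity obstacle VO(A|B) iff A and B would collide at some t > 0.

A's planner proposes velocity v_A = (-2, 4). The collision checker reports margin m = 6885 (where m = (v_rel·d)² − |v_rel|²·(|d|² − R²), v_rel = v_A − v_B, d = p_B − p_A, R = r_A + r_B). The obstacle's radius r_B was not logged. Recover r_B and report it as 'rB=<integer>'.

m = 6885
d = (-21, 18);  v_rel = (-7, 6),  |v_rel|² = 85
v_rel×d = (-7)·(18) − (6)·(-21) = 0
since m = R²·85 − 0²:  R² = (0 + 6885) / 85 = 81
R = √81 = 9  ⇒  r_B = 9 − 4 = 5

rB=5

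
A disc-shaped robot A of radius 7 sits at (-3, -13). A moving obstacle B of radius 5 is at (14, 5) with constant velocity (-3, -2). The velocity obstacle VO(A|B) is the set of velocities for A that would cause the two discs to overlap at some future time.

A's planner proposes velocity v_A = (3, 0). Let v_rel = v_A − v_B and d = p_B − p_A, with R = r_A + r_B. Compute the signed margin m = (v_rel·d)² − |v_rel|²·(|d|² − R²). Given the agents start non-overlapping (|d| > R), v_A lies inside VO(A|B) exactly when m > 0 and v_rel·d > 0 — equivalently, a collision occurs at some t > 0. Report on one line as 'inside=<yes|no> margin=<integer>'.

d = (17, 18),  |d|² = 613;  R = 7+5 = 12,  c = 613−12² = 469
v_rel = (6, 2),  |v_rel|² = 40;  v_rel·d = (6)·(17) + (2)·(18) = 138
40·t² − 276·t + 469 = 0  ⇒  m = 138² − 40·469 = 284
m = 284 > 0,  v_rel·d = 138 > 0  ⇒  inside

inside=yes margin=284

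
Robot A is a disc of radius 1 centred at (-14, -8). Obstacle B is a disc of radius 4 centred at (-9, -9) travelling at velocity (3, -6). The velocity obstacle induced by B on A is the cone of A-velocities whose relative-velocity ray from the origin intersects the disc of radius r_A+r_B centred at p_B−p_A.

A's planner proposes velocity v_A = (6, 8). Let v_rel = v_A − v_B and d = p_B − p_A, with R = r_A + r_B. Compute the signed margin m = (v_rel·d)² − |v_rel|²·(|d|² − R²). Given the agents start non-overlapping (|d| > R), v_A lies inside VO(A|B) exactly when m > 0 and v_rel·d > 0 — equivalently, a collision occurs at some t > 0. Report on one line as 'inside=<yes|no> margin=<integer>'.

d = (5, -1),  |d|² = 26;  R = 1+4 = 5,  c = 26−5² = 1
v_rel = (3, 14),  |v_rel|² = 205;  v_rel·d = (3)·(5) + (14)·(-1) = 1
205·t² − 2·t + 1 = 0  ⇒  m = 1² − 205·1 = -204
m = -204 < 0,  v_rel·d = 1 > 0  ⇒  outside

inside=no margin=-204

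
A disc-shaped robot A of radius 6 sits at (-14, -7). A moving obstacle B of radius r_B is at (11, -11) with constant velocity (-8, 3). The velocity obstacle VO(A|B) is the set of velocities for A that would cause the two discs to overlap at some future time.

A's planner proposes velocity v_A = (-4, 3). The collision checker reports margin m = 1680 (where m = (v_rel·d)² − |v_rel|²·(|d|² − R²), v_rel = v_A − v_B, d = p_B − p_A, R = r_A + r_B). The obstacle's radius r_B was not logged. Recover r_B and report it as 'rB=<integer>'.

m = 1680
d = (25, -4);  v_rel = (4, 0),  |v_rel|² = 16
v_rel×d = (4)·(-4) − (0)·(25) = -16
since m = R²·16 − (-16)²:  R² = (256 + 1680) / 16 = 121
R = √121 = 11  ⇒  r_B = 11 − 6 = 5

rB=5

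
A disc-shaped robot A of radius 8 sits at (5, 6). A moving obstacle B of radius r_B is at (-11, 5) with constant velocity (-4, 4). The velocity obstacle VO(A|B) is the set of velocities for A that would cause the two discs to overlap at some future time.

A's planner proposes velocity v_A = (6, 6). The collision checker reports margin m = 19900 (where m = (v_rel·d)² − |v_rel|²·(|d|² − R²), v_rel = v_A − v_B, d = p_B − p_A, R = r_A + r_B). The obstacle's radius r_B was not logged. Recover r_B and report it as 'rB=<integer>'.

m = 19900
d = (-16, -1);  v_rel = (10, 2),  |v_rel|² = 104
v_rel×d = (10)·(-1) − (2)·(-16) = 22
since m = R²·104 − 22²:  R² = (484 + 19900) / 104 = 196
R = √196 = 14  ⇒  r_B = 14 − 8 = 6

rB=6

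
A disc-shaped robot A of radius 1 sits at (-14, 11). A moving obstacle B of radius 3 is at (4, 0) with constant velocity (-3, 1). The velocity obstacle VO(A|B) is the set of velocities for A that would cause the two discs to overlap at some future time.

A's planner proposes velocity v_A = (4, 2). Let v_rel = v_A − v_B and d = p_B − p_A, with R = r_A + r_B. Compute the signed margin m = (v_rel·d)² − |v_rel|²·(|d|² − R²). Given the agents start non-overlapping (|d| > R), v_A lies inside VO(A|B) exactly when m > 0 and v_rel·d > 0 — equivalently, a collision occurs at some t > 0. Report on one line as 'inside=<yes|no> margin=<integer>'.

d = (18, -11),  |d|² = 445;  R = 1+3 = 4,  c = 445−4² = 429
v_rel = (7, 1),  |v_rel|² = 50;  v_rel·d = (7)·(18) + (1)·(-11) = 115
50·t² − 230·t + 429 = 0  ⇒  m = 115² − 50·429 = -8225
m = -8225 < 0,  v_rel·d = 115 > 0  ⇒  outside

inside=no margin=-8225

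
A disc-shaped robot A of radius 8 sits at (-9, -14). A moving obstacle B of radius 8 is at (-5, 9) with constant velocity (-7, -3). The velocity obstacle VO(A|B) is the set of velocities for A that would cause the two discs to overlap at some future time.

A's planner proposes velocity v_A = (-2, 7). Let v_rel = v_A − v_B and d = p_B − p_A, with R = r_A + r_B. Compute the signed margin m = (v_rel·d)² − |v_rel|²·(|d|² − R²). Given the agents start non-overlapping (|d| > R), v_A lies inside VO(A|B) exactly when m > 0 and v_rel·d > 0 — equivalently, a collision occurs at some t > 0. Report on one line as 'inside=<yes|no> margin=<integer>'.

d = (4, 23),  |d|² = 545;  R = 8+8 = 16,  c = 545−16² = 289
v_rel = (5, 10),  |v_rel|² = 125;  v_rel·d = (5)·(4) + (10)·(23) = 250
125·t² − 500·t + 289 = 0  ⇒  m = 250² − 125·289 = 26375
m = 26375 > 0,  v_rel·d = 250 > 0  ⇒  inside

inside=yes margin=26375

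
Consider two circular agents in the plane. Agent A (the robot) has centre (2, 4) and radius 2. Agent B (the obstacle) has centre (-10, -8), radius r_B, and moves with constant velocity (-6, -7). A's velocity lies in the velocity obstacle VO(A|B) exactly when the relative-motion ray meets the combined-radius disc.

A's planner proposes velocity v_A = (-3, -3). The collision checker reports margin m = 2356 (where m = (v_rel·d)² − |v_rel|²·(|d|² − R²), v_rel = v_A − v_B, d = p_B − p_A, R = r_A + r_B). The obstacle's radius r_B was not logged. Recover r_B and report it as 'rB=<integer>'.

m = 2356
d = (-12, -12);  v_rel = (3, 4),  |v_rel|² = 25
v_rel×d = (3)·(-12) − (4)·(-12) = 12
since m = R²·25 − 12²:  R² = (144 + 2356) / 25 = 100
R = √100 = 10  ⇒  r_B = 10 − 2 = 8

rB=8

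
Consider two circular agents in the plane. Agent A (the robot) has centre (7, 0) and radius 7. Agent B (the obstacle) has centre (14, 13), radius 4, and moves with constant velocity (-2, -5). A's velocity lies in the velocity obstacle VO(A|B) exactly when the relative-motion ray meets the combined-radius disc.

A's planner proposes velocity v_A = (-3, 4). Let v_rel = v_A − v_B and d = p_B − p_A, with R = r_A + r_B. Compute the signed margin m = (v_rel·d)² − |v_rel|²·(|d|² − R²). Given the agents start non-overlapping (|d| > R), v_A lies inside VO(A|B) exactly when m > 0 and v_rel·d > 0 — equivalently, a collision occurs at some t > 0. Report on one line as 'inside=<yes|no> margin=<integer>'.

d = (7, 13),  |d|² = 218;  R = 7+4 = 11,  c = 218−11² = 97
v_rel = (-1, 9),  |v_rel|² = 82;  v_rel·d = (-1)·(7) + (9)·(13) = 110
82·t² − 220·t + 97 = 0  ⇒  m = 110² − 82·97 = 4146
m = 4146 > 0,  v_rel·d = 110 > 0  ⇒  inside

inside=yes margin=4146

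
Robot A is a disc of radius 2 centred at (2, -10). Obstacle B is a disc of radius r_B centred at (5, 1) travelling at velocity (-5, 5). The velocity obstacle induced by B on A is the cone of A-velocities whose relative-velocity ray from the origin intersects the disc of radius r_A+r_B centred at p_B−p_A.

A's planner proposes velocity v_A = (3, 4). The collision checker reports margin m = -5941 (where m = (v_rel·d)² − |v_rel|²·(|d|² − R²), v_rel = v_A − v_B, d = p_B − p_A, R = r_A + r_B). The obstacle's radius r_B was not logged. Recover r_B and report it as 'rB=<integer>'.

m = -5941
d = (3, 11);  v_rel = (8, -1),  |v_rel|² = 65
v_rel×d = (8)·(11) − (-1)·(3) = 91
since m = R²·65 − 91²:  R² = (8281 + -5941) / 65 = 36
R = √36 = 6  ⇒  r_B = 6 − 2 = 4

rB=4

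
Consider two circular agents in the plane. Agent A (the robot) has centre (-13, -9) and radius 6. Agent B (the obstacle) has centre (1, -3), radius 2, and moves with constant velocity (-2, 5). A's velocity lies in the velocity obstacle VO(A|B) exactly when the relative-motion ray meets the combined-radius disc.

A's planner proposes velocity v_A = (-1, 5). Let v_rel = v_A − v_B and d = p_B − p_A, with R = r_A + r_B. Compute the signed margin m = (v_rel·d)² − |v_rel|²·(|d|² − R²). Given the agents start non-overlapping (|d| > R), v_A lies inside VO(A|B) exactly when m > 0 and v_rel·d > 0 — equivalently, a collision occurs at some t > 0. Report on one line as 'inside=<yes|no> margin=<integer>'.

d = (14, 6),  |d|² = 232;  R = 6+2 = 8,  c = 232−8² = 168
v_rel = (1, 0),  |v_rel|² = 1;  v_rel·d = (1)·(14) + (0)·(6) = 14
1·t² − 28·t + 168 = 0  ⇒  m = 14² − 1·168 = 28
m = 28 > 0,  v_rel·d = 14 > 0  ⇒  inside

inside=yes margin=28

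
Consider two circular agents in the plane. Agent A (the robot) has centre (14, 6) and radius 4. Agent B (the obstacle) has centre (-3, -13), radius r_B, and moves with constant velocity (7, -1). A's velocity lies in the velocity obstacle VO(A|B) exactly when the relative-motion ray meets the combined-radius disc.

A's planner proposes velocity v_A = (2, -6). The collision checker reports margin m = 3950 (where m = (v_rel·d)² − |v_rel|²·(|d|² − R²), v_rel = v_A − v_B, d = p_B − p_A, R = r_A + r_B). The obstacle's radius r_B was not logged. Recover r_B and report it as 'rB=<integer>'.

m = 3950
d = (-17, -19);  v_rel = (-5, -5),  |v_rel|² = 50
v_rel×d = (-5)·(-19) − (-5)·(-17) = 10
since m = R²·50 − 10²:  R² = (100 + 3950) / 50 = 81
R = √81 = 9  ⇒  r_B = 9 − 4 = 5

rB=5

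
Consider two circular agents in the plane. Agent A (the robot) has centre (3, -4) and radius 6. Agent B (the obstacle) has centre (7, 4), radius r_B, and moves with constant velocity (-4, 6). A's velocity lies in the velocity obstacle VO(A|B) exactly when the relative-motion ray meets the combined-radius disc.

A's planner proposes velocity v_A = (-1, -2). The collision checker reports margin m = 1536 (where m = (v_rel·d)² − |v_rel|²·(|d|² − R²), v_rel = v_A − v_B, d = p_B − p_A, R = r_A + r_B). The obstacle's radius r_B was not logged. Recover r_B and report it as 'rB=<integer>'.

m = 1536
d = (4, 8);  v_rel = (3, -8),  |v_rel|² = 73
v_rel×d = (3)·(8) − (-8)·(4) = 56
since m = R²·73 − 56²:  R² = (3136 + 1536) / 73 = 64
R = √64 = 8  ⇒  r_B = 8 − 6 = 2

rB=2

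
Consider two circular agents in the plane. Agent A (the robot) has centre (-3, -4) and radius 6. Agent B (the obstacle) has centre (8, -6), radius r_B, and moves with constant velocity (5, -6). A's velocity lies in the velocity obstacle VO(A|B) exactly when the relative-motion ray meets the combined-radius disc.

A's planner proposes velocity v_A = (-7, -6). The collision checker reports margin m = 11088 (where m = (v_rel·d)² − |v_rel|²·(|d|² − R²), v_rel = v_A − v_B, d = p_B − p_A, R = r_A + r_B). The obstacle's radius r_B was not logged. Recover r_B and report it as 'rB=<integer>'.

m = 11088
d = (11, -2);  v_rel = (-12, 0),  |v_rel|² = 144
v_rel×d = (-12)·(-2) − (0)·(11) = 24
since m = R²·144 − 24²:  R² = (576 + 11088) / 144 = 81
R = √81 = 9  ⇒  r_B = 9 − 6 = 3

rB=3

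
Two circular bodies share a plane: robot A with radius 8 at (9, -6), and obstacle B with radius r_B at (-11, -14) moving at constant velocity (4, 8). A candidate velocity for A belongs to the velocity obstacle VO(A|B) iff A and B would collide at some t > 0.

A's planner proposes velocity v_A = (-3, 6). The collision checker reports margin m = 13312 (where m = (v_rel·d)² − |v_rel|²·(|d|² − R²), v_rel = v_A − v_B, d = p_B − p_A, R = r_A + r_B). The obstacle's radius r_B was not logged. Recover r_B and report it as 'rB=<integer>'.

m = 13312
d = (-20, -8);  v_rel = (-7, -2),  |v_rel|² = 53
v_rel×d = (-7)·(-8) − (-2)·(-20) = 16
since m = R²·53 − 16²:  R² = (256 + 13312) / 53 = 256
R = √256 = 16  ⇒  r_B = 16 − 8 = 8

rB=8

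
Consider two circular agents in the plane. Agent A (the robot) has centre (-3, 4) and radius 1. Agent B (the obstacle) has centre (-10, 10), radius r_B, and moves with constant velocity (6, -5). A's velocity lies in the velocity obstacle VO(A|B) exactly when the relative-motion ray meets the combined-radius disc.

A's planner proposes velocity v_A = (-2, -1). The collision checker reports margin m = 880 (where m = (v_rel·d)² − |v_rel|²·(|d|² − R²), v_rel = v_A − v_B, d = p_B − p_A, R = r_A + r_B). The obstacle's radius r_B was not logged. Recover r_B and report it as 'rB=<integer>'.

m = 880
d = (-7, 6);  v_rel = (-8, 4),  |v_rel|² = 80
v_rel×d = (-8)·(6) − (4)·(-7) = -20
since m = R²·80 − (-20)²:  R² = (400 + 880) / 80 = 16
R = √16 = 4  ⇒  r_B = 4 − 1 = 3

rB=3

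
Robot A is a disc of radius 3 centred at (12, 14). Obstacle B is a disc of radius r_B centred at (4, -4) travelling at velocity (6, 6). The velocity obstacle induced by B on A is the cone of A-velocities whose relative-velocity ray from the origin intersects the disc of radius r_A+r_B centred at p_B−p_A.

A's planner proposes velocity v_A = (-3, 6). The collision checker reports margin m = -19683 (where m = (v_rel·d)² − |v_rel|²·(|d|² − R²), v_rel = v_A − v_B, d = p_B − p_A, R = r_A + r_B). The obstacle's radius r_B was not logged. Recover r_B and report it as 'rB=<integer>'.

m = -19683
d = (-8, -18);  v_rel = (-9, 0),  |v_rel|² = 81
v_rel×d = (-9)·(-18) − (0)·(-8) = 162
since m = R²·81 − 162²:  R² = (26244 + -19683) / 81 = 81
R = √81 = 9  ⇒  r_B = 9 − 3 = 6

rB=6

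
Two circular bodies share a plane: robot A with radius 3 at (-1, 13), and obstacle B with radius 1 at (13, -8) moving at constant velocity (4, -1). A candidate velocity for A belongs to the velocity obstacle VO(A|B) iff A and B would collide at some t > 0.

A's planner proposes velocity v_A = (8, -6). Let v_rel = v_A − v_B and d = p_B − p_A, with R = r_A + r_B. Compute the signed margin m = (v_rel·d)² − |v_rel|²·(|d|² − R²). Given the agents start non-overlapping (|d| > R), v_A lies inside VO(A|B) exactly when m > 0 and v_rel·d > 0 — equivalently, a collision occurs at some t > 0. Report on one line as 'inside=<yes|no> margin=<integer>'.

d = (14, -21),  |d|² = 637;  R = 3+1 = 4,  c = 637−4² = 621
v_rel = (4, -5),  |v_rel|² = 41;  v_rel·d = (4)·(14) + (-5)·(-21) = 161
41·t² − 322·t + 621 = 0  ⇒  m = 161² − 41·621 = 460
m = 460 > 0,  v_rel·d = 161 > 0  ⇒  inside

inside=yes margin=460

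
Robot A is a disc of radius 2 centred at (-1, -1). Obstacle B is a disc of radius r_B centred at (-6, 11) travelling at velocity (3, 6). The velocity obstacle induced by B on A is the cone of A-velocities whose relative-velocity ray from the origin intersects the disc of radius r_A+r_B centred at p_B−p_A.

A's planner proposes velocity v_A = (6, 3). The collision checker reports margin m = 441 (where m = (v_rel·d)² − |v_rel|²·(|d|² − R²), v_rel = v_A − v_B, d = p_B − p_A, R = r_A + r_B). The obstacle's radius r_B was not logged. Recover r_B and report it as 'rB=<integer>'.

m = 441
d = (-5, 12);  v_rel = (3, -3),  |v_rel|² = 18
v_rel×d = (3)·(12) − (-3)·(-5) = 21
since m = R²·18 − 21²:  R² = (441 + 441) / 18 = 49
R = √49 = 7  ⇒  r_B = 7 − 2 = 5

rB=5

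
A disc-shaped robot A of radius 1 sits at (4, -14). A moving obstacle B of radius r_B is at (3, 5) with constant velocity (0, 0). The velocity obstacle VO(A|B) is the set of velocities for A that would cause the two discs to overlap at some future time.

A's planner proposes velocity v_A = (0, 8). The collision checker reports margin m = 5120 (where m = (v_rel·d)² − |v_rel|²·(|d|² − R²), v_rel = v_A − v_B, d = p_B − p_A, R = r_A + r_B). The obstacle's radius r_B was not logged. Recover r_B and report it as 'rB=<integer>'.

m = 5120
d = (-1, 19);  v_rel = (0, 8),  |v_rel|² = 64
v_rel×d = (0)·(19) − (8)·(-1) = 8
since m = R²·64 − 8²:  R² = (64 + 5120) / 64 = 81
R = √81 = 9  ⇒  r_B = 9 − 1 = 8

rB=8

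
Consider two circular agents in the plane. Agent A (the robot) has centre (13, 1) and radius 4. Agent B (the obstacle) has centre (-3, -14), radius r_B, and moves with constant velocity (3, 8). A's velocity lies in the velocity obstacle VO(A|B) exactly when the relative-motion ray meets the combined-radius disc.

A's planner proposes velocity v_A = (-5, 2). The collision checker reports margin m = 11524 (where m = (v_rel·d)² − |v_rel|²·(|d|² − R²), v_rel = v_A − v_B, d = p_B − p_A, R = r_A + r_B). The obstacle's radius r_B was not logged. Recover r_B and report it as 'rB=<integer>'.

m = 11524
d = (-16, -15);  v_rel = (-8, -6),  |v_rel|² = 100
v_rel×d = (-8)·(-15) − (-6)·(-16) = 24
since m = R²·100 − 24²:  R² = (576 + 11524) / 100 = 121
R = √121 = 11  ⇒  r_B = 11 − 4 = 7

rB=7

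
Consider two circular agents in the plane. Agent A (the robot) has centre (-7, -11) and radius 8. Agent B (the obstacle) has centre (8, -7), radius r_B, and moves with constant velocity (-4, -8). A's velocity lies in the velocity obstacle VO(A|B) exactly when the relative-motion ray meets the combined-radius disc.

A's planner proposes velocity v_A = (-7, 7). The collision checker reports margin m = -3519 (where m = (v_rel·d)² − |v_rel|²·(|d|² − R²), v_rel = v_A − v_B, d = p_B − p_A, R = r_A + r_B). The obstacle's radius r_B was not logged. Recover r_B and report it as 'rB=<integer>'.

m = -3519
d = (15, 4);  v_rel = (-3, 15),  |v_rel|² = 234
v_rel×d = (-3)·(4) − (15)·(15) = -237
since m = R²·234 − (-237)²:  R² = (56169 + -3519) / 234 = 225
R = √225 = 15  ⇒  r_B = 15 − 8 = 7

rB=7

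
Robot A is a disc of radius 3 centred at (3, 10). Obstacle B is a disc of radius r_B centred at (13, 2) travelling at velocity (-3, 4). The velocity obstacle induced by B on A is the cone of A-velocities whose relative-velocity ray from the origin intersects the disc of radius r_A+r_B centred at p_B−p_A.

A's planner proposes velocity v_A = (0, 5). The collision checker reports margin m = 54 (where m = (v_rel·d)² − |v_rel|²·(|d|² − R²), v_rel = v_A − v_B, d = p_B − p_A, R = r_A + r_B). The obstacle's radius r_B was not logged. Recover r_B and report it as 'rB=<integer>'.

m = 54
d = (10, -8);  v_rel = (3, 1),  |v_rel|² = 10
v_rel×d = (3)·(-8) − (1)·(10) = -34
since m = R²·10 − (-34)²:  R² = (1156 + 54) / 10 = 121
R = √121 = 11  ⇒  r_B = 11 − 3 = 8

rB=8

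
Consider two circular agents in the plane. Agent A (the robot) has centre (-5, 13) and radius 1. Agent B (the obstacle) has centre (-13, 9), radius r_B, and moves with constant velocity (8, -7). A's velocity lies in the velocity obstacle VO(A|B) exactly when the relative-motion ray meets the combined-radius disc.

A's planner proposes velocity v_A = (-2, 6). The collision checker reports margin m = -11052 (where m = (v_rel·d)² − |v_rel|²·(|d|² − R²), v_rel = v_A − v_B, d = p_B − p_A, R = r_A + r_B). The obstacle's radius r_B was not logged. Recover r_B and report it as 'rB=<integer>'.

m = -11052
d = (-8, -4);  v_rel = (-10, 13),  |v_rel|² = 269
v_rel×d = (-10)·(-4) − (13)·(-8) = 144
since m = R²·269 − 144²:  R² = (20736 + -11052) / 269 = 36
R = √36 = 6  ⇒  r_B = 6 − 1 = 5

rB=5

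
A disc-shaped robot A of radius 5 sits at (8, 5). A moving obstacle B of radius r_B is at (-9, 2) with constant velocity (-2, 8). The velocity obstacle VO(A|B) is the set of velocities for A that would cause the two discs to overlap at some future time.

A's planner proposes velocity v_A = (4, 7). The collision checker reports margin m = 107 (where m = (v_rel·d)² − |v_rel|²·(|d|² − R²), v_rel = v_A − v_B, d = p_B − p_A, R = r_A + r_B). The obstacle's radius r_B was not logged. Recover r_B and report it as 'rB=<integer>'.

m = 107
d = (-17, -3);  v_rel = (6, -1),  |v_rel|² = 37
v_rel×d = (6)·(-3) − (-1)·(-17) = -35
since m = R²·37 − (-35)²:  R² = (1225 + 107) / 37 = 36
R = √36 = 6  ⇒  r_B = 6 − 5 = 1

rB=1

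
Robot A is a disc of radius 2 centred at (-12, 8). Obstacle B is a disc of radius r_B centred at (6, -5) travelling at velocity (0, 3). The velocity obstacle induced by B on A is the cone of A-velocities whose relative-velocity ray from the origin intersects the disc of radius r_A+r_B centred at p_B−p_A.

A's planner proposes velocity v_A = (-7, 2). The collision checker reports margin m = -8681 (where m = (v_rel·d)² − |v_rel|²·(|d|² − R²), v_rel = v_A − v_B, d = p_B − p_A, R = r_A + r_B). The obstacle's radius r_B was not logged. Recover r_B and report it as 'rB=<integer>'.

m = -8681
d = (18, -13);  v_rel = (-7, -1),  |v_rel|² = 50
v_rel×d = (-7)·(-13) − (-1)·(18) = 109
since m = R²·50 − 109²:  R² = (11881 + -8681) / 50 = 64
R = √64 = 8  ⇒  r_B = 8 − 2 = 6

rB=6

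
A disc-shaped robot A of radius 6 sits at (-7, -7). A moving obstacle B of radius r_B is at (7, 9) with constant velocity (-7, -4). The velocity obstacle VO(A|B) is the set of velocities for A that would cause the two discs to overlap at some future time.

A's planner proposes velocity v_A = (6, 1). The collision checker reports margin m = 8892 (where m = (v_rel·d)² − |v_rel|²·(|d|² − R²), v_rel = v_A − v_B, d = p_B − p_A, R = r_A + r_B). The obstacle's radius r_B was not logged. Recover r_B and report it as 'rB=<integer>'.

m = 8892
d = (14, 16);  v_rel = (13, 5),  |v_rel|² = 194
v_rel×d = (13)·(16) − (5)·(14) = 138
since m = R²·194 − 138²:  R² = (19044 + 8892) / 194 = 144
R = √144 = 12  ⇒  r_B = 12 − 6 = 6

rB=6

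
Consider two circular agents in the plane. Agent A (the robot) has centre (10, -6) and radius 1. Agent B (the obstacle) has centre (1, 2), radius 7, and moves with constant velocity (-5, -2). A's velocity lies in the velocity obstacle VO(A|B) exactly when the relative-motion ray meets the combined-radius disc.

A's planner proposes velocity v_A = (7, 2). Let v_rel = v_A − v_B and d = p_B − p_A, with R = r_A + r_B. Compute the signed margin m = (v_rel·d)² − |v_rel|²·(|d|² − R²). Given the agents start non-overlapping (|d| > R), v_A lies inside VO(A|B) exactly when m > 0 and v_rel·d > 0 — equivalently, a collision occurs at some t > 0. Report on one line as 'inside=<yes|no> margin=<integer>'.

d = (-9, 8),  |d|² = 145;  R = 1+7 = 8,  c = 145−8² = 81
v_rel = (12, 4),  |v_rel|² = 160;  v_rel·d = (12)·(-9) + (4)·(8) = -76
160·t² + 152·t + 81 = 0  ⇒  m = (-76)² − 160·81 = -7184
m = -7184 < 0,  v_rel·d = -76 < 0  ⇒  outside

inside=no margin=-7184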